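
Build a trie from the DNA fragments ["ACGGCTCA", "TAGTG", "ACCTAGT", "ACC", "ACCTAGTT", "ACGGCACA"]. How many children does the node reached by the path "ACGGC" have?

Walk "ACGGC" from the root, arriving at one node.
Characters that immediately follow "ACGGC" among the stored strings: {A, T}.
That node has 2 child edges.

2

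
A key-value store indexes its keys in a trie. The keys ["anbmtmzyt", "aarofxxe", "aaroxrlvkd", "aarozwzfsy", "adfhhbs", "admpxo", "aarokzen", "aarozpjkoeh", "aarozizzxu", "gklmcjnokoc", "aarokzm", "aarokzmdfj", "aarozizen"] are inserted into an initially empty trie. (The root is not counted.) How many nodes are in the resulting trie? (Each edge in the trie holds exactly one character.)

70

Trace insertions, counting only characters that open a new branch:
  "anbmtmzyt" → 9 new (a, n, b, m, t, m, z, y, t)
  "aarofxxe" → prefix "a" already present; 7 new (a, r, o, f, x, x, e)
  "aaroxrlvkd" → prefix "aaro" already present; 6 new (x, r, l, v, k, d)
  "aarozwzfsy" → prefix "aaro" already present; 6 new (z, w, z, f, s, y)
  "adfhhbs" → prefix "a" already present; 6 new (d, f, h, h, b, s)
  "admpxo" → prefix "ad" already present; 4 new (m, p, x, o)
  "aarokzen" → prefix "aaro" already present; 4 new (k, z, e, n)
  "aarozpjkoeh" → prefix "aaroz" already present; 6 new (p, j, k, o, e, h)
  "aarozizzxu" → prefix "aaroz" already present; 5 new (i, z, z, x, u)
  "gklmcjnokoc" → 11 new (g, k, l, m, c, j, n, o, k, o, c)
  "aarokzm" → prefix "aarokz" already present; 1 new (m)
  "aarokzmdfj" → prefix "aarokzm" already present; 3 new (d, f, j)
  "aarozizen" → prefix "aaroziz" already present; 2 new (e, n)
Total nodes = 9 + 7 + 6 + 6 + 6 + 4 + 4 + 6 + 5 + 11 + 1 + 3 + 2 = 70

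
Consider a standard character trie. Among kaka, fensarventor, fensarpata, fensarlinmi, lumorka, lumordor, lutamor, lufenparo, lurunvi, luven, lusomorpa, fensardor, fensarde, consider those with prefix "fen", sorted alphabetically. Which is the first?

fensarde

DFS of the "fen" subtree visits, in order: "fensarde", "fensardor", "fensarlinmi", "fensarpata", "fensarventor"
The 1st is fensarde.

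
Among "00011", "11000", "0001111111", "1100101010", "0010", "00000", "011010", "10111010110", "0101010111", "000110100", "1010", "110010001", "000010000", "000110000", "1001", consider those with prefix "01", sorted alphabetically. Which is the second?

011010

Words with prefix "01", in lexicographic order: "0101010111", "011010"
The 2nd is 011010.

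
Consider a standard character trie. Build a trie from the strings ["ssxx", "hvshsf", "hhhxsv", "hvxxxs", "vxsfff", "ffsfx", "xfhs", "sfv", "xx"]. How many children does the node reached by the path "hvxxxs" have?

0

Walk "hvxxxs" from the root, arriving at one node.
No stored string extends past "hvxxxs".
That node has 0 child edges.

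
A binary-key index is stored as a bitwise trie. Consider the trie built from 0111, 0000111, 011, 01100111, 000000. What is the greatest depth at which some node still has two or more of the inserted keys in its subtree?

4

Equivalently: take the maximum, over all pairs, of their longest common prefix length.
e.g. "000000" and "0000111" share the prefix "0000" of length 4; no pair shares a longer one.
Longest shared-prefix length: 4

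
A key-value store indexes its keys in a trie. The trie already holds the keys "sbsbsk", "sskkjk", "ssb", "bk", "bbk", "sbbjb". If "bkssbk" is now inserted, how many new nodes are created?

4

The longest prefix of "bkssbk" already in the trie is "bk" (length 2).
New nodes needed: |"bkssbk"| − 2 = 6 − 2 = 4.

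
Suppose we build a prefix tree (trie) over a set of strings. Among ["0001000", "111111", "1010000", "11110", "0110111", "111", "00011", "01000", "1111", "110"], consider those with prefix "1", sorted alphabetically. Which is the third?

Words with prefix "1", in lexicographic order: "1010000", "110", "111", "1111", "11110", "111111"
The 3rd is 111.

111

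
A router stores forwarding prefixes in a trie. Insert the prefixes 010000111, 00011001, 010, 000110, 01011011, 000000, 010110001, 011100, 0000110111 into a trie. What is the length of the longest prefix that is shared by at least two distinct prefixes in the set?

6

Equivalently: take the maximum, over all pairs, of their longest common prefix length.
e.g. "000110" and "00011001" share the prefix "000110" of length 6; no pair shares a longer one.
Longest shared-prefix length: 6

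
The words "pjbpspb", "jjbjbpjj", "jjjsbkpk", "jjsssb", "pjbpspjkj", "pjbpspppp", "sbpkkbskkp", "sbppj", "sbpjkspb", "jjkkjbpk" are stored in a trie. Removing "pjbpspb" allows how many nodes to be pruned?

A node on "pjbpspb"'s path can go only if nothing else ends at it or branches off below it.
The suffix "b" (1 node) is used only by "pjbpspb"; the node for "pjbpsp" still has the child "j", so pruning stops there.
Nodes removed: 1

1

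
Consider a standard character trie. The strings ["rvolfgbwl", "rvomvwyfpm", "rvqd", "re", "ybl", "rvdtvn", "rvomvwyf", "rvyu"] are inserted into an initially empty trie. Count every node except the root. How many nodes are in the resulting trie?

For each word, the new-node count is its length minus the longest prefix already in the trie:
  "rvolfgbwl" → 9 new (r, v, o, l, f, g, b, w, l)
  "rvomvwyfpm" → prefix "rvo" already present; 7 new (m, v, w, y, f, p, m)
  "rvqd" → prefix "rv" already present; 2 new (q, d)
  "re" → prefix "r" already present; 1 new (e)
  "ybl" → 3 new (y, b, l)
  "rvdtvn" → prefix "rv" already present; 4 new (d, t, v, n)
  "rvomvwyf" → prefix "rvomvwyf" already present; 0 new (none)
  "rvyu" → prefix "rv" already present; 2 new (y, u)
Total nodes = 9 + 7 + 2 + 1 + 3 + 4 + 0 + 2 = 28

28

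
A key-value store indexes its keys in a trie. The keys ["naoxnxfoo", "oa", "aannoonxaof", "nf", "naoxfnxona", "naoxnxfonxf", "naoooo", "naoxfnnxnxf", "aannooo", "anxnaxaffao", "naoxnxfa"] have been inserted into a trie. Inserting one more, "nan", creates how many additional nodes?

1

Walking "nan" from the root, the first 2 characters ("na") follow existing edges; "n" is the first miss.
So 3 − 2 = 1 new nodes.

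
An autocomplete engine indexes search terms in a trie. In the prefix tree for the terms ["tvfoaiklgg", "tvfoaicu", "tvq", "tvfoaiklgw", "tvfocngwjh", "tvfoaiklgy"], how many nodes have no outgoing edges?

A leaf is a node with no children — equivalently, the end of a word that is not a proper prefix of any other stored word.
Those words: "tvfoaicu", "tvfoaiklgg", "tvfoaiklgw", "tvfoaiklgy", "tvfocngwjh", "tvq"
Leaf count: 6

6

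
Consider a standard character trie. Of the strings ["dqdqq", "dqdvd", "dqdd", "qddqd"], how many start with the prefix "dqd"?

3

Walk to "dqd"; the words in its subtree are exactly those with that prefix.
Words under "dqd": dqdd, dqdqq, dqdvd
Count: 3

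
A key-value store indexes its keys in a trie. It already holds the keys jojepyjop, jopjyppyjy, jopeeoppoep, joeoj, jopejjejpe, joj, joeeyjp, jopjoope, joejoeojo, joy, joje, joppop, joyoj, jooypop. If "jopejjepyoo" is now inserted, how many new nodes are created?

4

Walking "jopejjepyoo" from the root, the first 7 characters ("jopejje") follow existing edges; "p" is the first miss.
So 11 − 7 = 4 new nodes.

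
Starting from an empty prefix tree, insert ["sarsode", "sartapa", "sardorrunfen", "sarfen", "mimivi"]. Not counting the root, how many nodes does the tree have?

29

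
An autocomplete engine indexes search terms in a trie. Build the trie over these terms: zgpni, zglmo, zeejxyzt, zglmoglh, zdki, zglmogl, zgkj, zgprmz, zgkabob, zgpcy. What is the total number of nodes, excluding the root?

32

Trie structure (* marks end of a word):
(root)
└─ z
   ├─ d
   │  └─ k
   │     └─ i *
   ├─ e
   │  └─ e
   │     └─ j
   │        └─ x
   │           └─ y
   │              └─ z
   │                 └─ t *
   └─ g
      ├─ k
      │  ├─ a
      │  │  └─ b
      │  │     └─ o
      │  │        └─ b *
      │  └─ j *
      ├─ l
      │  └─ m
      │     └─ o *
      │        └─ g
      │           └─ l *
      │              └─ h *
      └─ p
         ├─ c
         │  └─ y *
         ├─ n
         │  └─ i *
         └─ r
            └─ m
               └─ z *
Counting every labelled node above: 32.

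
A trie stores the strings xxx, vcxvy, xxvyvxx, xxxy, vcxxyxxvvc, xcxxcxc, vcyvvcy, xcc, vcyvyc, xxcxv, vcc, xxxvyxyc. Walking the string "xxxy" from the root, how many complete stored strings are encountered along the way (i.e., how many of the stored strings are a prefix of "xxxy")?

2

Check each prefix of "xxxy" against the stored set — each match is an end-marker on the path.
Prefixes of the query that are stored words: "xxx", "xxxy"
Count: 2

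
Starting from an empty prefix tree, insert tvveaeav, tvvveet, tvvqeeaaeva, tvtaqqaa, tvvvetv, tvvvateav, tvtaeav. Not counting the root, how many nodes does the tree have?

36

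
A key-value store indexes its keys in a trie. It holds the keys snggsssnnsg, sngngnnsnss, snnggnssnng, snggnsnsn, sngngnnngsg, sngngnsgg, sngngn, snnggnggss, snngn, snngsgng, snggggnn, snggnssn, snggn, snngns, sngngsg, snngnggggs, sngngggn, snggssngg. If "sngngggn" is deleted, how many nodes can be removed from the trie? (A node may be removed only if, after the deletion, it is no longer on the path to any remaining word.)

A node on "sngngggn"'s path can go only if nothing else ends at it or branches off below it.
The suffix "ggn" (3 nodes) is used only by "sngngggn"; the node for "sngng" still has the child "n", so pruning stops there.
Nodes removed: 3

3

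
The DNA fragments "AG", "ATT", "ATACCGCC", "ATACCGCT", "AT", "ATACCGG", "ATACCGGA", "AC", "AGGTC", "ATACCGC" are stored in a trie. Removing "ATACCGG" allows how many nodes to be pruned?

0

A node on "ATACCGG"'s path can go only if nothing else ends at it or branches off below it.
Every node on "ATACCGG" is still needed (e.g. by "ATACCGGA"), so nothing is freed.
Nodes removed: 0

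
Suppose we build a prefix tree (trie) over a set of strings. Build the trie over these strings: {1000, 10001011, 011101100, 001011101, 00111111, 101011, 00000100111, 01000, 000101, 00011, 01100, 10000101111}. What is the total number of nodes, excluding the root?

59

Insert word by word; a character creates a node only if that edge doesn't already exist:
  "1000" → 4 new (1, 0, 0, 0)
  "10001011" → prefix "1000" already present; 4 new (1, 0, 1, 1)
  "011101100" → 9 new (0, 1, 1, 1, 0, 1, 1, 0, 0)
  "001011101" → prefix "0" already present; 8 new (0, 1, 0, 1, 1, 1, 0, 1)
  "00111111" → prefix "001" already present; 5 new (1, 1, 1, 1, 1)
  "101011" → prefix "10" already present; 4 new (1, 0, 1, 1)
  "00000100111" → prefix "00" already present; 9 new (0, 0, 0, 1, 0, 0, 1, 1, 1)
  "01000" → prefix "01" already present; 3 new (0, 0, 0)
  "000101" → prefix "000" already present; 3 new (1, 0, 1)
  "00011" → prefix "0001" already present; 1 new (1)
  "01100" → prefix "011" already present; 2 new (0, 0)
  "10000101111" → prefix "1000" already present; 7 new (0, 1, 0, 1, 1, 1, 1)
Total nodes = 4 + 4 + 9 + 8 + 5 + 4 + 9 + 3 + 3 + 1 + 2 + 7 = 59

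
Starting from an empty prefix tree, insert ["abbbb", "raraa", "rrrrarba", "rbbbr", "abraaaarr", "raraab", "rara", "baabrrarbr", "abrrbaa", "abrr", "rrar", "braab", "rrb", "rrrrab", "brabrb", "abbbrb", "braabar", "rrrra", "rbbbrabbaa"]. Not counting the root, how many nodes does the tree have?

For each word, the new-node count is its length minus the longest prefix already in the trie:
  "abbbb" → 5 new (a, b, b, b, b)
  "raraa" → 5 new (r, a, r, a, a)
  "rrrrarba" → prefix "r" already present; 7 new (r, r, r, a, r, b, a)
  "rbbbr" → prefix "r" already present; 4 new (b, b, b, r)
  "abraaaarr" → prefix "ab" already present; 7 new (r, a, a, a, a, r, r)
  "raraab" → prefix "raraa" already present; 1 new (b)
  "rara" → prefix "rara" already present; 0 new (none)
  "baabrrarbr" → 10 new (b, a, a, b, r, r, a, r, b, r)
  "abrrbaa" → prefix "abr" already present; 4 new (r, b, a, a)
  "abrr" → prefix "abrr" already present; 0 new (none)
  "rrar" → prefix "rr" already present; 2 new (a, r)
  "braab" → prefix "b" already present; 4 new (r, a, a, b)
  "rrb" → prefix "rr" already present; 1 new (b)
  "rrrrab" → prefix "rrrra" already present; 1 new (b)
  "brabrb" → prefix "bra" already present; 3 new (b, r, b)
  "abbbrb" → prefix "abbb" already present; 2 new (r, b)
  "braabar" → prefix "braab" already present; 2 new (a, r)
  "rrrra" → prefix "rrrra" already present; 0 new (none)
  "rbbbrabbaa" → prefix "rbbbr" already present; 5 new (a, b, b, a, a)
Total nodes = 5 + 5 + 7 + 4 + 7 + 1 + 0 + 10 + 4 + 0 + 2 + 4 + 1 + 1 + 3 + 2 + 2 + 0 + 5 = 63

63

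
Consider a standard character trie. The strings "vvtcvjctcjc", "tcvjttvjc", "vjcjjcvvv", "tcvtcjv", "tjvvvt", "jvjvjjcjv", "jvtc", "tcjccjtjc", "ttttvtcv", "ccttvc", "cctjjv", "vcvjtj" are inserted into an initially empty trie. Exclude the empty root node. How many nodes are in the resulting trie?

76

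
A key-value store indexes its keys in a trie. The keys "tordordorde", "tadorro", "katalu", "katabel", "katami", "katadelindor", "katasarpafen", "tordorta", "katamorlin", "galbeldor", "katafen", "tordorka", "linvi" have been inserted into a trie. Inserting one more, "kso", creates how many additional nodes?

Walking "kso" from the root, the first 1 characters ("k") follow existing edges; "s" is the first miss.
New nodes needed: |"kso"| − 1 = 3 − 1 = 2.

2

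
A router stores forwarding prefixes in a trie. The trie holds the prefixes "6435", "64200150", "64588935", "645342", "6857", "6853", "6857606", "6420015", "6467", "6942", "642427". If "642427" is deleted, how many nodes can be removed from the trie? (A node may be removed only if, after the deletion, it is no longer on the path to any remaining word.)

3

After clearing the end-marker at "642427", prune upward until reaching a node still needed by another word.
The suffix "427" (3 nodes) is used only by "642427"; the node for "642" still has the child "0", so pruning stops there.
Nodes removed: 3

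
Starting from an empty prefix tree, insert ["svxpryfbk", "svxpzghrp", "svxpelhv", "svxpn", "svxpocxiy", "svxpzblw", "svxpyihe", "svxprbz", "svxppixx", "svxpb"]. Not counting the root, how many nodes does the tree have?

38

Trie structure (* marks end of a word):
(root)
└─ s
   └─ v
      └─ x
         └─ p
            ├─ b *
            ├─ e
            │  └─ l
            │     └─ h
            │        └─ v *
            ├─ n *
            ├─ o
            │  └─ c
            │     └─ x
            │        └─ i
            │           └─ y *
            ├─ p
            │  └─ i
            │     └─ x
            │        └─ x *
            ├─ r
            │  ├─ b
            │  │  └─ z *
            │  └─ y
            │     └─ f
            │        └─ b
            │           └─ k *
            ├─ y
            │  └─ i
            │     └─ h
            │        └─ e *
            └─ z
               ├─ b
               │  └─ l
               │     └─ w *
               └─ g
                  └─ h
                     └─ r
                        └─ p *
Counting every labelled node above: 38.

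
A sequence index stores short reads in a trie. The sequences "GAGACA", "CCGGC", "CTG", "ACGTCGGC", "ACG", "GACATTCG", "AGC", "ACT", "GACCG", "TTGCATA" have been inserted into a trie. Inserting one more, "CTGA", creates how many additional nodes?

1

"CTG" is already a path in the trie; the remaining "A" must be added.
New nodes needed: |"CTGA"| − 3 = 4 − 3 = 1.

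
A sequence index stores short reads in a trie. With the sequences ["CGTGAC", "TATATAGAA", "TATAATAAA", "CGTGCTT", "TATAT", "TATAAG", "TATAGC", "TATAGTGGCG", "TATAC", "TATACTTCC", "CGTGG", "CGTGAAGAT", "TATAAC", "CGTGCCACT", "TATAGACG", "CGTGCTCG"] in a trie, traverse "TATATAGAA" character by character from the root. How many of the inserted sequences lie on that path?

Walk "TATATAGAA" from the root; an end-of-word marker is hit whenever a stored word is a prefix of "TATATAGAA".
Prefixes of the query that are stored words: "TATAT", "TATATAGAA"
Count: 2

2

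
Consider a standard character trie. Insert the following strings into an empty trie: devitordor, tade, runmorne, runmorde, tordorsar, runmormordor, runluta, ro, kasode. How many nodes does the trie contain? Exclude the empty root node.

Insert word by word; a character creates a node only if that edge doesn't already exist:
  "devitordor" → 10 new (d, e, v, i, t, o, r, d, o, r)
  "tade" → 4 new (t, a, d, e)
  "runmorne" → 8 new (r, u, n, m, o, r, n, e)
  "runmorde" → prefix "runmor" already present; 2 new (d, e)
  "tordorsar" → prefix "t" already present; 8 new (o, r, d, o, r, s, a, r)
  "runmormordor" → prefix "runmor" already present; 6 new (m, o, r, d, o, r)
  "runluta" → prefix "run" already present; 4 new (l, u, t, a)
  "ro" → prefix "r" already present; 1 new (o)
  "kasode" → 6 new (k, a, s, o, d, e)
Total nodes = 10 + 4 + 8 + 2 + 8 + 6 + 4 + 1 + 6 = 49

49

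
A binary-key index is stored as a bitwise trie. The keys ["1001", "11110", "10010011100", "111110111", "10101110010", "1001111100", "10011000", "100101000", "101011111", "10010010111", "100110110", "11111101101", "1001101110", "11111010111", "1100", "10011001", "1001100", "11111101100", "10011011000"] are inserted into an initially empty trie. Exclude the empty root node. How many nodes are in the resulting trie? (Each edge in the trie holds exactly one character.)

69

Trace insertions, counting only characters that open a new branch:
  "1001" → 4 new (1, 0, 0, 1)
  "11110" → prefix "1" already present; 4 new (1, 1, 1, 0)
  "10010011100" → prefix "1001" already present; 7 new (0, 0, 1, 1, 1, 0, 0)
  "111110111" → prefix "1111" already present; 5 new (1, 0, 1, 1, 1)
  "10101110010" → prefix "10" already present; 9 new (1, 0, 1, 1, 1, 0, 0, 1, 0)
  "1001111100" → prefix "1001" already present; 6 new (1, 1, 1, 1, 0, 0)
  "10011000" → prefix "10011" already present; 3 new (0, 0, 0)
  "100101000" → prefix "10010" already present; 4 new (1, 0, 0, 0)
  "101011111" → prefix "1010111" already present; 2 new (1, 1)
  "10010010111" → prefix "1001001" already present; 4 new (0, 1, 1, 1)
  "100110110" → prefix "100110" already present; 3 new (1, 1, 0)
  "11111101101" → prefix "11111" already present; 6 new (1, 0, 1, 1, 0, 1)
  "1001101110" → prefix "10011011" already present; 2 new (1, 0)
  "11111010111" → prefix "1111101" already present; 4 new (0, 1, 1, 1)
  "1100" → prefix "11" already present; 2 new (0, 0)
  "10011001" → prefix "1001100" already present; 1 new (1)
  "1001100" → prefix "1001100" already present; 0 new (none)
  "11111101100" → prefix "1111110110" already present; 1 new (0)
  "10011011000" → prefix "100110110" already present; 2 new (0, 0)
Total nodes = 4 + 4 + 7 + 5 + 9 + 6 + 3 + 4 + 2 + 4 + 3 + 6 + 2 + 4 + 2 + 1 + 0 + 1 + 2 = 69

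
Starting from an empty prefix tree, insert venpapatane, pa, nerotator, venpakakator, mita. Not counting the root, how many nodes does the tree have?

Trie structure (* marks end of a word):
(root)
├─ m
│  └─ i
│     └─ t
│        └─ a *
├─ n
│  └─ e
│     └─ r
│        └─ o
│           └─ t
│              └─ a
│                 └─ t
│                    └─ o
│                       └─ r *
├─ p
│  └─ a *
└─ v
   └─ e
      └─ n
         └─ p
            └─ a
               ├─ k
               │  └─ a
               │     └─ k
               │        └─ a
               │           └─ t
               │              └─ o
               │                 └─ r *
               └─ p
                  └─ a
                     └─ t
                        └─ a
                           └─ n
                              └─ e *
Counting every labelled node above: 33.

33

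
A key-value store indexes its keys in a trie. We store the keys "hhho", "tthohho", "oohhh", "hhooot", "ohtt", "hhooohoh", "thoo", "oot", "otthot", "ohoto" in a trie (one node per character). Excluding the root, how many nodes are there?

38

Trie structure (* marks end of a word):
(root)
├─ h
│  └─ h
│     ├─ h
│     │  └─ o *
│     └─ o
│        └─ o
│           └─ o
│              ├─ h
│              │  └─ o
│              │     └─ h *
│              └─ t *
├─ o
│  ├─ h
│  │  ├─ o
│  │  │  └─ t
│  │  │     └─ o *
│  │  └─ t
│  │     └─ t *
│  ├─ o
│  │  ├─ h
│  │  │  └─ h
│  │  │     └─ h *
│  │  └─ t *
│  └─ t
│     └─ t
│        └─ h
│           └─ o
│              └─ t *
└─ t
   ├─ h
   │  └─ o
   │     └─ o *
   └─ t
      └─ h
         └─ o
            └─ h
               └─ h
                  └─ o *
Counting every labelled node above: 38.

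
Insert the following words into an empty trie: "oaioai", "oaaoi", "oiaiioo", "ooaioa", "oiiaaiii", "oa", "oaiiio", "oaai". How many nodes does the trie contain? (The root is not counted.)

Trie structure (* marks end of a word):
(root)
└─ o
   ├─ a *
   │  ├─ a
   │  │  ├─ i *
   │  │  └─ o
   │  │     └─ i *
   │  └─ i
   │     ├─ i
   │     │  └─ i
   │     │     └─ o *
   │     └─ o
   │        └─ a
   │           └─ i *
   ├─ i
   │  ├─ a
   │  │  └─ i
   │  │     └─ i
   │  │        └─ o
   │  │           └─ o *
   │  └─ i
   │     └─ a
   │        └─ a
   │           └─ i
   │              └─ i
   │                 └─ i *
   └─ o
      └─ a
         └─ i
            └─ o
               └─ a *
Counting every labelled node above: 30.

30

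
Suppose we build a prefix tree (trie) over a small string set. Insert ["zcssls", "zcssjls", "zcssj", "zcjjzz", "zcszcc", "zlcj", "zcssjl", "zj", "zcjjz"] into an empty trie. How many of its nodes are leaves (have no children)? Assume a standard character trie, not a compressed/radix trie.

A leaf is a node with no children — equivalently, the end of a word that is not a proper prefix of any other stored word.
Those words: "zcjjzz", "zcssjls", "zcssls", "zcszcc", "zj", "zlcj"
Leaf count: 6

6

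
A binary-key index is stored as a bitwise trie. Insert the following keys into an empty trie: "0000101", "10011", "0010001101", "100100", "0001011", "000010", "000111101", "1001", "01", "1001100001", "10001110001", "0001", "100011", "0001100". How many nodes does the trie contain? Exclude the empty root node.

47

Count nodes per top-level branch (shared prefixes stored once):
  '0'-branch (000010, 0000101, 0001, 0001011, 0001100, 000111101, 0010001101, 01): 27 nodes
  '1'-branch (100011, 10001110001, 1001, 100100, 10011, 1001100001): 20 nodes
Sum: 47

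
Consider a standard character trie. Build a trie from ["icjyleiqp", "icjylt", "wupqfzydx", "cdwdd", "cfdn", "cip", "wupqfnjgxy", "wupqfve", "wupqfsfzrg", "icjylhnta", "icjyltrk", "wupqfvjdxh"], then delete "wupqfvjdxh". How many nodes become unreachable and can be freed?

Walk "wupqfvjdxh" from the leaf back toward the root, removing each node that no remaining word uses.
The suffix "jdxh" (4 nodes) is used only by "wupqfvjdxh"; the node for "wupqfv" still has the child "e", so pruning stops there.
Nodes removed: 4

4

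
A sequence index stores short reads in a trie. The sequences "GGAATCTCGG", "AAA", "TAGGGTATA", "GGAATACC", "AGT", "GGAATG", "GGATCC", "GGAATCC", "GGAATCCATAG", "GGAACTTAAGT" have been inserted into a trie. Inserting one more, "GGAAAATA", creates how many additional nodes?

The longest prefix of "GGAAAATA" already in the trie is "GGAA" (length 4).
New nodes needed: |"GGAAAATA"| − 4 = 8 − 4 = 4.

4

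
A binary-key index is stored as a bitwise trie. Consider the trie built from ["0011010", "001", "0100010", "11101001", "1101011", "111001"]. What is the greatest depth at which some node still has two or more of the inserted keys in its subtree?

4

Look for the deepest trie node that still has at least two words in its subtree.
"111001" and "11101001" agree on "1110" (4 characters) before diverging; nothing deeper is shared.
Longest shared-prefix length: 4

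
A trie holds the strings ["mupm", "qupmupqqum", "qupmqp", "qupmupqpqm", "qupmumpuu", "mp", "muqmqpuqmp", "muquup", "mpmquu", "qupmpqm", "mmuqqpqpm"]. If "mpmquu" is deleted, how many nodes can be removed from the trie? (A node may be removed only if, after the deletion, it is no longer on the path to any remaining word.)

A node on "mpmquu"'s path can go only if nothing else ends at it or branches off below it.
The suffix "mquu" (4 nodes) is used only by "mpmquu"; "mp" is itself a stored word, so pruning stops there.
Nodes removed: 4

4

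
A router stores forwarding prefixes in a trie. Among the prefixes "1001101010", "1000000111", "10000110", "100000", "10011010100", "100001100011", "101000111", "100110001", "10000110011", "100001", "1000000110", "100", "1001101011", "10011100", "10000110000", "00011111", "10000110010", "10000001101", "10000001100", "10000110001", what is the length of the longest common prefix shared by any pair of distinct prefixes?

Equivalently: take the maximum, over all pairs, of their longest common prefix length.
"10000110001" and "100001100011" agree on "10000110001" (11 characters) before diverging; nothing deeper is shared.
Longest shared-prefix length: 11

11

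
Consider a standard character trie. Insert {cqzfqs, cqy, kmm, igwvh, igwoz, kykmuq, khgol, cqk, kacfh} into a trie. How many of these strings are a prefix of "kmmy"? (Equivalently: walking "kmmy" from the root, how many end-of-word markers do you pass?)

1

Check each prefix of "kmmy" against the stored set — each match is an end-marker on the path.
Prefixes of the query that are stored words: "kmm"
Count: 1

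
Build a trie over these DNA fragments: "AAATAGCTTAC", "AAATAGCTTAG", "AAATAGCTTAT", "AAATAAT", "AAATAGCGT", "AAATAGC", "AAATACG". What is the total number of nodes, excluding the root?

Trace insertions, counting only characters that open a new branch:
  "AAATAGCTTAC" → 11 new (A, A, A, T, A, G, C, T, T, A, C)
  "AAATAGCTTAG" → prefix "AAATAGCTTA" already present; 1 new (G)
  "AAATAGCTTAT" → prefix "AAATAGCTTA" already present; 1 new (T)
  "AAATAAT" → prefix "AAATA" already present; 2 new (A, T)
  "AAATAGCGT" → prefix "AAATAGC" already present; 2 new (G, T)
  "AAATAGC" → prefix "AAATAGC" already present; 0 new (none)
  "AAATACG" → prefix "AAATA" already present; 2 new (C, G)
Total nodes = 11 + 1 + 1 + 2 + 2 + 0 + 2 = 19

19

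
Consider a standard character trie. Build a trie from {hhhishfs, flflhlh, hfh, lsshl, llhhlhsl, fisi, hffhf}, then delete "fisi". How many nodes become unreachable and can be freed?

3

A node on "fisi"'s path can go only if nothing else ends at it or branches off below it.
The suffix "isi" (3 nodes) is used only by "fisi"; the node for "f" still has the child "l", so pruning stops there.
Nodes removed: 3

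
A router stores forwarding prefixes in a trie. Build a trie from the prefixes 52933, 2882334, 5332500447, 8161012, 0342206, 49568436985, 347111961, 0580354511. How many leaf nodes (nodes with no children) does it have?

Leaves are exactly the stored words that no other stored word extends.
Those words: "0342206", "0580354511", "2882334", "347111961", "49568436985", "52933", "5332500447", "8161012"
Leaf count: 8

8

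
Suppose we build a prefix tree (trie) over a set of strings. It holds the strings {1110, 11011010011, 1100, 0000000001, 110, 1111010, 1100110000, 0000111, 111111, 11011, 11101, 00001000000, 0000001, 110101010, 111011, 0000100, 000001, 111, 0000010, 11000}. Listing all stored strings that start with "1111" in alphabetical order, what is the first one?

1111010

DFS of the "1111" subtree visits, in order: "1111010", "111111"
The 1st is 1111010.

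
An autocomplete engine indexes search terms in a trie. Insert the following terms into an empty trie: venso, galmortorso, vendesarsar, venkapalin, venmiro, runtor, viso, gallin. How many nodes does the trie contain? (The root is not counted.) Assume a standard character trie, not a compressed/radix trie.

47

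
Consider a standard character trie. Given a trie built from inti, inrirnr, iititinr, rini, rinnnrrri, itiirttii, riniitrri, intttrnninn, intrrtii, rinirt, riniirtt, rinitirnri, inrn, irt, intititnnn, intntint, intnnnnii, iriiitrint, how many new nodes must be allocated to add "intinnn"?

3

"inti" is already a path in the trie; the remaining "nnn" must be added.
Each of the 3 remaining characters creates one node.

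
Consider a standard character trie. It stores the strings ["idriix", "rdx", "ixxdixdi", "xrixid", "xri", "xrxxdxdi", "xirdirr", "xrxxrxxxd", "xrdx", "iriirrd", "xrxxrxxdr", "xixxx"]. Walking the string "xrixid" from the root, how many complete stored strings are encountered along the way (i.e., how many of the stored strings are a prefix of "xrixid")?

2

Traverse "xrixid" character by character; count nodes along the way that are marked as word ends.
Prefixes of the query that are stored words: "xri", "xrixid"
Count: 2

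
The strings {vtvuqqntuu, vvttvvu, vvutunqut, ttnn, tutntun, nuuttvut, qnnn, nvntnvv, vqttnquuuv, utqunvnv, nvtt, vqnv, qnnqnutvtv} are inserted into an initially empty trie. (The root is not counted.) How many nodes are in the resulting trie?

Insert word by word; a character creates a node only if that edge doesn't already exist:
  "vtvuqqntuu" → 10 new (v, t, v, u, q, q, n, t, u, u)
  "vvttvvu" → prefix "v" already present; 6 new (v, t, t, v, v, u)
  "vvutunqut" → prefix "vv" already present; 7 new (u, t, u, n, q, u, t)
  "ttnn" → 4 new (t, t, n, n)
  "tutntun" → prefix "t" already present; 6 new (u, t, n, t, u, n)
  "nuuttvut" → 8 new (n, u, u, t, t, v, u, t)
  "qnnn" → 4 new (q, n, n, n)
  "nvntnvv" → prefix "n" already present; 6 new (v, n, t, n, v, v)
  "vqttnquuuv" → prefix "v" already present; 9 new (q, t, t, n, q, u, u, u, v)
  "utqunvnv" → 8 new (u, t, q, u, n, v, n, v)
  "nvtt" → prefix "nv" already present; 2 new (t, t)
  "vqnv" → prefix "vq" already present; 2 new (n, v)
  "qnnqnutvtv" → prefix "qnn" already present; 7 new (q, n, u, t, v, t, v)
Total nodes = 10 + 6 + 7 + 4 + 6 + 8 + 4 + 6 + 9 + 8 + 2 + 2 + 7 = 79

79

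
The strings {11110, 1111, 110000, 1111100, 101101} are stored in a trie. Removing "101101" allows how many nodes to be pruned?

A node on "101101"'s path can go only if nothing else ends at it or branches off below it.
The suffix "01101" (5 nodes) is used only by "101101"; the node for "1" still has the child "1", so pruning stops there.
Nodes removed: 5

5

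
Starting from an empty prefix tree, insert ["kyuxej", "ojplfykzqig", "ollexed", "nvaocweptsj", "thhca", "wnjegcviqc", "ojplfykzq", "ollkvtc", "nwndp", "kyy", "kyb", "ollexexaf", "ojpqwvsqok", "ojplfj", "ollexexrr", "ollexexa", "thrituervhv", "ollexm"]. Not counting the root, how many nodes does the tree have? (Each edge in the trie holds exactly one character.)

82

Trace insertions, counting only characters that open a new branch:
  "kyuxej" → 6 new (k, y, u, x, e, j)
  "ojplfykzqig" → 11 new (o, j, p, l, f, y, k, z, q, i, g)
  "ollexed" → prefix "o" already present; 6 new (l, l, e, x, e, d)
  "nvaocweptsj" → 11 new (n, v, a, o, c, w, e, p, t, s, j)
  "thhca" → 5 new (t, h, h, c, a)
  "wnjegcviqc" → 10 new (w, n, j, e, g, c, v, i, q, c)
  "ojplfykzq" → prefix "ojplfykzq" already present; 0 new (none)
  "ollkvtc" → prefix "oll" already present; 4 new (k, v, t, c)
  "nwndp" → prefix "n" already present; 4 new (w, n, d, p)
  "kyy" → prefix "ky" already present; 1 new (y)
  "kyb" → prefix "ky" already present; 1 new (b)
  "ollexexaf" → prefix "ollexe" already present; 3 new (x, a, f)
  "ojpqwvsqok" → prefix "ojp" already present; 7 new (q, w, v, s, q, o, k)
  "ojplfj" → prefix "ojplf" already present; 1 new (j)
  "ollexexrr" → prefix "ollexex" already present; 2 new (r, r)
  "ollexexa" → prefix "ollexexa" already present; 0 new (none)
  "thrituervhv" → prefix "th" already present; 9 new (r, i, t, u, e, r, v, h, v)
  "ollexm" → prefix "ollex" already present; 1 new (m)
Total nodes = 6 + 11 + 6 + 11 + 5 + 10 + 0 + 4 + 4 + 1 + 1 + 3 + 7 + 1 + 2 + 0 + 9 + 1 = 82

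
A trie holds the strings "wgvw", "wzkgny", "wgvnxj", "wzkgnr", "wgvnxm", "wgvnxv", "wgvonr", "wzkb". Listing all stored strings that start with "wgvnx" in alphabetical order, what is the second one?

wgvnxm

DFS of the "wgvnx" subtree visits, in order: "wgvnxj", "wgvnxm", "wgvnxv"
Position 2: wgvnxm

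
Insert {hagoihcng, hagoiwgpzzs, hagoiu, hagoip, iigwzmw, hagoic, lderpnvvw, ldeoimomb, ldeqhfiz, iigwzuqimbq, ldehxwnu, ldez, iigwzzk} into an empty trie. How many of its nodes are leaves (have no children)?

13

A leaf is a node with no children — equivalently, the end of a word that is not a proper prefix of any other stored word.
Those words: "hagoic", "hagoihcng", "hagoip", "hagoiu", "hagoiwgpzzs", "iigwzmw", "iigwzuqimbq", "iigwzzk", "ldehxwnu", "ldeoimomb", "ldeqhfiz", "lderpnvvw", "ldez"
Leaf count: 13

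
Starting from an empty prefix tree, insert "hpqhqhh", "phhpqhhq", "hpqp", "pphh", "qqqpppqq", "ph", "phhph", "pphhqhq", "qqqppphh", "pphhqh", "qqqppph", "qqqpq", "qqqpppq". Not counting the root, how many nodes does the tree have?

Trie structure (* marks end of a word):
(root)
├─ h
│  └─ p
│     └─ q
│        ├─ h
│        │  └─ q
│        │     └─ h
│        │        └─ h *
│        └─ p *
├─ p
│  ├─ h *
│  │  └─ h
│  │     └─ p
│  │        ├─ h *
│  │        └─ q
│  │           └─ h
│  │              └─ h
│  │                 └─ q *
│  └─ p
│     └─ h
│        └─ h *
│           └─ q
│              └─ h *
│                 └─ q *
└─ q
   └─ q
      └─ q
         └─ p
            ├─ p
            │  └─ p
            │     ├─ h *
            │     │  └─ h *
            │     └─ q *
            │        └─ q *
            └─ q *
Counting every labelled node above: 34.

34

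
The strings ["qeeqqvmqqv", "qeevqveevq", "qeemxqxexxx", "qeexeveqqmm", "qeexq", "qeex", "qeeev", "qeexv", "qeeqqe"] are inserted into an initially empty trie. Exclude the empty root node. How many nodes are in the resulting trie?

Trie structure (* marks end of a word):
(root)
└─ q
   └─ e
      └─ e
         ├─ e
         │  └─ v *
         ├─ m
         │  └─ x
         │     └─ q
         │        └─ x
         │           └─ e
         │              └─ x
         │                 └─ x
         │                    └─ x *
         ├─ q
         │  └─ q
         │     ├─ e *
         │     └─ v
         │        └─ m
         │           └─ q
         │              └─ q
         │                 └─ v *
         ├─ v
         │  └─ q
         │     └─ v
         │        └─ e
         │           └─ e
         │              └─ v
         │                 └─ q *
         └─ x *
            ├─ e
            │  └─ v
            │     └─ e
            │        └─ q
            │           └─ q
            │              └─ m
            │                 └─ m *
            ├─ q *
            └─ v *
Counting every labelled node above: 38.

38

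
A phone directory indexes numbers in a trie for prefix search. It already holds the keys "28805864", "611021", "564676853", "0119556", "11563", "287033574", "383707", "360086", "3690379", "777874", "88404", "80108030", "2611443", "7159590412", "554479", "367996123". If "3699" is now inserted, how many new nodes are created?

Walking "3699" from the root, the first 3 characters ("369") follow existing edges; "9" is the first miss.
Each of the 1 remaining characters creates one node.

1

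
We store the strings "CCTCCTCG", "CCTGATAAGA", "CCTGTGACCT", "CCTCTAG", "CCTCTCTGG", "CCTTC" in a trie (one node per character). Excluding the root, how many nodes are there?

30

Count nodes per top-level branch (shared prefixes stored once):
  'C'-branch (CCTCCTCG, CCTCTAG, CCTCTCTGG, CCTGATAAGA, CCTGTGACCT, CCTTC): 30 nodes
Sum: 30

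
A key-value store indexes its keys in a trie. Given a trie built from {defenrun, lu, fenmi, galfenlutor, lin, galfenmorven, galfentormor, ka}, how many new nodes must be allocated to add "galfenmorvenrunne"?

5

"galfenmorven" is already a path in the trie; the remaining "runne" must be added.
Each of the 5 remaining characters creates one node.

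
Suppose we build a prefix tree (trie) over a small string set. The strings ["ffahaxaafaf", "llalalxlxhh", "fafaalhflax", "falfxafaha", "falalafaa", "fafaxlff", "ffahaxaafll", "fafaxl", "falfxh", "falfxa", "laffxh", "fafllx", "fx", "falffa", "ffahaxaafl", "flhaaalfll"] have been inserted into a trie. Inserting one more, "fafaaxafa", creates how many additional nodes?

The longest prefix of "fafaaxafa" already in the trie is "fafaa" (length 5).
New nodes needed: |"fafaaxafa"| − 5 = 9 − 5 = 4.

4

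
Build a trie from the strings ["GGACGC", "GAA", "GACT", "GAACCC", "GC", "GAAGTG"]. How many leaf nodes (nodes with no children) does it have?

Leaves are exactly the stored words that no other stored word extends.
Those words: "GAACCC", "GAAGTG", "GACT", "GC", "GGACGC"
Leaf count: 5

5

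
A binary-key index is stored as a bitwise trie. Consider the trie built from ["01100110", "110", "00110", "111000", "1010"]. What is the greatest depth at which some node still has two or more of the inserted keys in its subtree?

Equivalently: take the maximum, over all pairs, of their longest common prefix length.
"110" and "111000" agree on "11" (2 characters) before diverging; nothing deeper is shared.
Longest shared-prefix length: 2

2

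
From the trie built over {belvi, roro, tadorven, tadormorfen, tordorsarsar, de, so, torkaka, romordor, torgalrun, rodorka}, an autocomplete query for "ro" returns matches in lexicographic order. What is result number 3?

roro

DFS of the "ro" subtree visits, in order: "rodorka", "romordor", "roro"
Position 3: roro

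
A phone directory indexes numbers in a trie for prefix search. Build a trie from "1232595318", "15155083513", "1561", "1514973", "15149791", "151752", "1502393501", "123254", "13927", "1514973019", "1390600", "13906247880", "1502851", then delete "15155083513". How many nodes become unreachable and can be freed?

8

A node on "15155083513"'s path can go only if nothing else ends at it or branches off below it.
The suffix "55083513" (8 nodes) is used only by "15155083513"; the node for "151" still has the child "4", so pruning stops there.
Nodes removed: 8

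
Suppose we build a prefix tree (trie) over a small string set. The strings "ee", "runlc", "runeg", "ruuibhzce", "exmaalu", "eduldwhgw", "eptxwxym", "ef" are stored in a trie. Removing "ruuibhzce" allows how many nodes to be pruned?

Walk "ruuibhzce" from the leaf back toward the root, removing each node that no remaining word uses.
The suffix "uibhzce" (7 nodes) is used only by "ruuibhzce"; the node for "ru" still has the child "n", so pruning stops there.
Nodes removed: 7

7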